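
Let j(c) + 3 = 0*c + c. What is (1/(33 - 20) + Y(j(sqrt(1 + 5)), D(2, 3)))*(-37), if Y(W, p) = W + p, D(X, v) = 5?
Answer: -999/13 - 37*sqrt(6) ≈ -167.48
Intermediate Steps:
j(c) = -3 + c (j(c) = -3 + (0*c + c) = -3 + (0 + c) = -3 + c)
(1/(33 - 20) + Y(j(sqrt(1 + 5)), D(2, 3)))*(-37) = (1/(33 - 20) + ((-3 + sqrt(1 + 5)) + 5))*(-37) = (1/13 + ((-3 + sqrt(6)) + 5))*(-37) = (1/13 + (2 + sqrt(6)))*(-37) = (27/13 + sqrt(6))*(-37) = -999/13 - 37*sqrt(6)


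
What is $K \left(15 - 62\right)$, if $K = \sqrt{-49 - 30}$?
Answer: $- 47 i \sqrt{79} \approx - 417.75 i$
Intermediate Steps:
$K = i \sqrt{79}$ ($K = \sqrt{-79} = i \sqrt{79} \approx 8.8882 i$)
$K \left(15 - 62\right) = i \sqrt{79} \left(15 - 62\right) = i \sqrt{79} \left(-47\right) = - 47 i \sqrt{79}$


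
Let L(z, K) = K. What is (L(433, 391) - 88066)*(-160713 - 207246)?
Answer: 32260805325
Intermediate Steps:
(L(433, 391) - 88066)*(-160713 - 207246) = (391 - 88066)*(-160713 - 207246) = -87675*(-367959) = 32260805325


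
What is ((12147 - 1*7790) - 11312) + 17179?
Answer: 10224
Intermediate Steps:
((12147 - 1*7790) - 11312) + 17179 = ((12147 - 7790) - 11312) + 17179 = (4357 - 11312) + 17179 = -6955 + 17179 = 10224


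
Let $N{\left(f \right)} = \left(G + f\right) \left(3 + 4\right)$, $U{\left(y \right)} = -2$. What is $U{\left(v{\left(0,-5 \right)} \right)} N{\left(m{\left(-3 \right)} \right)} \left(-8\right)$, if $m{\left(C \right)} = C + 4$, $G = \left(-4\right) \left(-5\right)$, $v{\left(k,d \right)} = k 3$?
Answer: $2352$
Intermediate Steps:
$v{\left(k,d \right)} = 3 k$
$G = 20$
$m{\left(C \right)} = 4 + C$
$N{\left(f \right)} = 140 + 7 f$ ($N{\left(f \right)} = \left(20 + f\right) \left(3 + 4\right) = \left(20 + f\right) 7 = 140 + 7 f$)
$U{\left(v{\left(0,-5 \right)} \right)} N{\left(m{\left(-3 \right)} \right)} \left(-8\right) = - 2 \left(140 + 7 \left(4 - 3\right)\right) \left(-8\right) = - 2 \left(140 + 7 \cdot 1\right) \left(-8\right) = - 2 \left(140 + 7\right) \left(-8\right) = - 2 \cdot 147 \left(-8\right) = \left(-2\right) \left(-1176\right) = 2352$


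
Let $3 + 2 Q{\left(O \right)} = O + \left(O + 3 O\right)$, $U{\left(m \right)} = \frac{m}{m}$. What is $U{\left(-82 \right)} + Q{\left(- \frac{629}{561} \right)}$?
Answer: $- \frac{109}{33} \approx -3.303$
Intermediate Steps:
$U{\left(m \right)} = 1$
$Q{\left(O \right)} = - \frac{3}{2} + \frac{5 O}{2}$ ($Q{\left(O \right)} = - \frac{3}{2} + \frac{O + \left(O + 3 O\right)}{2} = - \frac{3}{2} + \frac{O + 4 O}{2} = - \frac{3}{2} + \frac{5 O}{2}$)
$U{\left(-82 \right)} + Q{\left(- \frac{629}{561} \right)} = 1 + \left(- \frac{3}{2} + \frac{5 \left(- \frac{629}{561}\right)}{2}\right) = 1 + \left(- \frac{3}{2} + \frac{5 \left(\left(-629\right) \frac{1}{561}\right)}{2}\right) = 1 + \left(- \frac{3}{2} + \frac{5}{2} \left(- \frac{37}{33}\right)\right) = 1 - \frac{142}{33} = - \frac{109}{33}$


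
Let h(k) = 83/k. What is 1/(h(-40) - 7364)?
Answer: -40/294643 ≈ -0.00013576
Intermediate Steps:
1/(h(-40) - 7364) = 1/(83/(-40) - 7364) = 1/(83*(-1/40) - 7364) = 1/(-83/40 - 7364) = 1/(-294643/40) = -40/294643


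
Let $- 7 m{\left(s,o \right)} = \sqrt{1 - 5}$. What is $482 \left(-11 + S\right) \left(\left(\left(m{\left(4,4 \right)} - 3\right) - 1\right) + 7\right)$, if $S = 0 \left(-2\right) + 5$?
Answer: $-8676 + \frac{5784 i}{7} \approx -8676.0 + 826.29 i$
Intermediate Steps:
$m{\left(s,o \right)} = - \frac{2 i}{7}$ ($m{\left(s,o \right)} = - \frac{\sqrt{1 - 5}}{7} = - \frac{\sqrt{-4}}{7} = - \frac{2 i}{7}$)
$S = 5$ ($S = 0 + 5 = 5$)
$482 \left(-11 + S\right) \left(\left(\left(m{\left(4,4 \right)} - 3\right) - 1\right) + 7\right) = 482 \left(-11 + 5\right) \left(\left(\left(- \frac{2 i}{7} - 3\right) - 1\right) + 7\right) = 482 \left(- 6 \left(\left(\left(-3 - \frac{2 i}{7}\right) - 1\right) + 7\right)\right) = 482 \left(- 6 \left(\left(-4 - \frac{2 i}{7}\right) + 7\right)\right) = 482 \left(- 6 \left(3 - \frac{2 i}{7}\right)\right) = 482 \left(-18 + \frac{12 i}{7}\right) = -8676 + \frac{5784 i}{7}$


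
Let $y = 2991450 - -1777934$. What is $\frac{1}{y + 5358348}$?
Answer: $\frac{1}{10127732} \approx 9.8739 \cdot 10^{-8}$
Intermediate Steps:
$y = 4769384$ ($y = 2991450 + 1777934 = 4769384$)
$\frac{1}{y + 5358348} = \frac{1}{4769384 + 5358348} = \frac{1}{10127732}$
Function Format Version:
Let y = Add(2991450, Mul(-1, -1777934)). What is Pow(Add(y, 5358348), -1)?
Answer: Rational(1, 10127732) ≈ 9.8739e-8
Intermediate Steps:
y = 4769384 (y = Add(2991450, 1777934) = 4769384)
Pow(Add(y, 5358348), -1) = Pow(Add(4769384, 5358348), -1) = Pow(10127732, -1) = Rational(1, 10127732)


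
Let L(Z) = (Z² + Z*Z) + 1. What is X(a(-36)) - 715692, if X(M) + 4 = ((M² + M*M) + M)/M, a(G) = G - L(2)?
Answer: -715785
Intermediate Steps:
L(Z) = 1 + 2*Z² (L(Z) = (Z² + Z²) + 1 = 2*Z² + 1 = 1 + 2*Z²)
a(G) = -9 + G (a(G) = G - (1 + 2*2²) = G - (1 + 2*4) = G - (1 + 8) = G - 1*9 = G - 9 = -9 + G)
X(M) = -4 + (M + 2*M²)/M (X(M) = -4 + ((M² + M*M) + M)/M = -4 + ((M² + M²) + M)/M = -4 + (2*M² + M)/M = -4 + (M + 2*M²)/M)
X(a(-36)) - 715692 = (-3 + 2*(-9 - 36)) - 715692 = (-3 + 2*(-45)) - 715692 = (-3 - 90) - 715692 = -93 - 715692 = -715785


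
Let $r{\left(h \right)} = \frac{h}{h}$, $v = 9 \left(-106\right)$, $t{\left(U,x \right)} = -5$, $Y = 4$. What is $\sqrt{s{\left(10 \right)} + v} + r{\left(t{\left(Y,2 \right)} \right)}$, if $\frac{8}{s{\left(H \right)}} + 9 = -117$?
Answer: $1 + \frac{i \sqrt{420742}}{21} \approx 1.0 + 30.888 i$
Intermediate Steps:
$s{\left(H \right)} = - \frac{4}{63}$ ($s{\left(H \right)} = \frac{8}{-9 - 117} = \frac{8}{-126} = 8 \left(- \frac{1}{126}\right) = - \frac{4}{63}$)
$v = -954$
$r{\left(h \right)} = 1$
$\sqrt{s{\left(10 \right)} + v} + r{\left(t{\left(Y,2 \right)} \right)} = \sqrt{- \frac{4}{63} - 954} + 1 = \sqrt{- \frac{60106}{63}} + 1 = \frac{i \sqrt{420742}}{21} + 1 = 1 + \frac{i \sqrt{420742}}{21}$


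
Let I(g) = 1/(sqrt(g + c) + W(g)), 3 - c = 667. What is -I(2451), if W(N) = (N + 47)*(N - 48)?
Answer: -6002694/36032335255849 + sqrt(1787)/36032335255849 ≈ -1.6659e-7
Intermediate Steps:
W(N) = (-48 + N)*(47 + N) (W(N) = (47 + N)*(-48 + N) = (-48 + N)*(47 + N))
c = -664 (c = 3 - 1*667 = 3 - 667 = -664)
I(g) = 1/(-2256 + g**2 + sqrt(-664 + g) - g) (I(g) = 1/(sqrt(g - 664) + (-2256 + g**2 - g)) = 1/(sqrt(-664 + g) + (-2256 + g**2 - g)) = 1/(-2256 + g**2 + sqrt(-664 + g) - g))
-I(2451) = -1/(-2256 + 2451**2 + sqrt(-664 + 2451) - 1*2451) = -1/(-2256 + 6007401 + sqrt(1787) - 2451) = -1/(6002694 + sqrt(1787))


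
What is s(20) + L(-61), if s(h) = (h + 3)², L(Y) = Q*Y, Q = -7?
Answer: 956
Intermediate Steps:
L(Y) = -7*Y
s(h) = (3 + h)²
s(20) + L(-61) = (3 + 20)² - 7*(-61) = 23² + 427 = 529 + 427 = 956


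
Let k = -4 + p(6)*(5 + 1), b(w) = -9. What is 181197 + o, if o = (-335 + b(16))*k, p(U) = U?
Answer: 170189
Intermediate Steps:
k = 32 (k = -4 + 6*(5 + 1) = -4 + 6*6 = -4 + 36 = 32)
o = -11008 (o = (-335 - 9)*32 = -344*32 = -11008)
181197 + o = 181197 - 11008 = 170189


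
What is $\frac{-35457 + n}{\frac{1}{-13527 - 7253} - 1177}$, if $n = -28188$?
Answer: $\frac{440847700}{8152687} \approx 54.074$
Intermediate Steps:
$\frac{-35457 + n}{\frac{1}{-13527 - 7253} - 1177} = \frac{-35457 - 28188}{\frac{1}{-13527 - 7253} - 1177} = - \frac{63645}{\frac{1}{-20780} - 1177} = - \frac{63645}{- \frac{1}{20780} - 1177} = - \frac{63645}{- \frac{24458061}{20780}} = \left(-63645\right) \left(- \frac{20780}{24458061}\right) = \frac{440847700}{8152687}$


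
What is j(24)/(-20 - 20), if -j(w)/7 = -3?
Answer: -21/40 ≈ -0.52500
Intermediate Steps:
j(w) = 21 (j(w) = -7*(-3) = 21)
j(24)/(-20 - 20) = 21/(-20 - 20) = 21/(-40) = 21*(-1/40) = -21/40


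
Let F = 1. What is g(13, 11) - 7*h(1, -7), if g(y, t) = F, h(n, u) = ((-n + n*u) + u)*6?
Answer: 631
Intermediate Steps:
h(n, u) = -6*n + 6*u + 6*n*u (h(n, u) = (u - n + n*u)*6 = -6*n + 6*u + 6*n*u)
g(y, t) = 1
g(13, 11) - 7*h(1, -7) = 1 - 7*(-6*1 + 6*(-7) + 6*1*(-7)) = 1 - 7*(-6 - 42 - 42) = 1 - 7*(-90) = 1 + 630 = 631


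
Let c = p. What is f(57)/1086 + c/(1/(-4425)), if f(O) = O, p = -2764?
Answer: 4427513419/362 ≈ 1.2231e+7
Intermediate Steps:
c = -2764
f(57)/1086 + c/(1/(-4425)) = 57/1086 - 2764/(1/(-4425)) = 57*(1/1086) - 2764/(-1/4425) = 19/362 - 2764*(-4425) = 19/362 + 12230700 = 4427513419/362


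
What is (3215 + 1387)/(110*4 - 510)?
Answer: -2301/35 ≈ -65.743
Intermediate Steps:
(3215 + 1387)/(110*4 - 510) = 4602/(440 - 510) = 4602/(-70) = 4602*(-1/70) = -2301/35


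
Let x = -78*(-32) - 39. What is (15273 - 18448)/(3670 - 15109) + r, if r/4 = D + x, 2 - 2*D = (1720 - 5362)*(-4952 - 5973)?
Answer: -910176838877/11439 ≈ -7.9568e+7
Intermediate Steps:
D = -19894424 (D = 1 - (1720 - 5362)*(-4952 - 5973)/2 = 1 - (-1821)*(-10925) = 1 - ½*39788850 = 1 - 19894425 = -19894424)
x = 2457 (x = 2496 - 39 = 2457)
r = -79567868 (r = 4*(-19894424 + 2457) = 4*(-19891967) = -79567868)
(15273 - 18448)/(3670 - 15109) + r = (15273 - 18448)/(3670 - 15109) - 79567868 = -3175/(-11439) - 79567868 = -3175*(-1/11439) - 79567868 = 3175/11439 - 79567868 = -910176838877/11439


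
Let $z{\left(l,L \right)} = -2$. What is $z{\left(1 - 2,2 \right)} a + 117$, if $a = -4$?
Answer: $125$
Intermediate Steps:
$z{\left(1 - 2,2 \right)} a + 117 = \left(-2\right) \left(-4\right) + 117 = 8 + 117 = 125$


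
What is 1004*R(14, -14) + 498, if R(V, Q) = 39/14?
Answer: 23064/7 ≈ 3294.9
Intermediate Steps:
R(V, Q) = 39/14 (R(V, Q) = 39*(1/14) = 39/14)
1004*R(14, -14) + 498 = 1004*(39/14) + 498 = 19578/7 + 498 = 23064/7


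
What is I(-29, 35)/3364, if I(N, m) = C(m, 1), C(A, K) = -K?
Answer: -1/3364 ≈ -0.00029727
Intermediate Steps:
I(N, m) = -1 (I(N, m) = -1*1 = -1)
I(-29, 35)/3364 = -1/3364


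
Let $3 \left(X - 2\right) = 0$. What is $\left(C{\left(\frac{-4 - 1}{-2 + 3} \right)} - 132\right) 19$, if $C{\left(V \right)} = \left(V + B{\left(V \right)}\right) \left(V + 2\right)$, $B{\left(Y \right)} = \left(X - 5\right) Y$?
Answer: $-3078$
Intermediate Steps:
$X = 2$ ($X = 2 + \frac{1}{3} \cdot 0 = 2 + 0 = 2$)
$B{\left(Y \right)} = - 3 Y$ ($B{\left(Y \right)} = \left(2 - 5\right) Y = - 3 Y$)
$C{\left(V \right)} = - 2 V \left(2 + V\right)$ ($C{\left(V \right)} = \left(V - 3 V\right) \left(V + 2\right) = - 2 V \left(2 + V\right)$)
$\left(C{\left(\frac{-4 - 1}{-2 + 3} \right)} - 132\right) 19 = \left(2 \frac{-4 - 1}{-2 + 3} \left(-2 - \frac{-4 - 1}{-2 + 3}\right) - 132\right) 19 = \left(2 \left(- \frac{5}{1}\right) \left(-2 - - \frac{5}{1}\right) - 132\right) 19 = \left(2 \left(\left(-5\right) 1\right) \left(-2 - \left(-5\right) 1\right) - 132\right) 19 = \left(2 \left(-5\right) \left(-2 - -5\right) - 132\right) 19 = \left(2 \left(-5\right) \left(-2 + 5\right) - 132\right) 19 = \left(2 \left(-5\right) 3 - 132\right) 19 = \left(-30 - 132\right) 19 = \left(-162\right) 19 = -3078$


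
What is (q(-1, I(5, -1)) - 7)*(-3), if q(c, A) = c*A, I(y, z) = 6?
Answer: 39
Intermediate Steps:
q(c, A) = A*c
(q(-1, I(5, -1)) - 7)*(-3) = (6*(-1) - 7)*(-3) = (-6 - 7)*(-3) = -13*(-3) = 39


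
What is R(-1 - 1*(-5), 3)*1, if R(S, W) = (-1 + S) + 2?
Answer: 5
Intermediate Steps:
R(S, W) = 1 + S
R(-1 - 1*(-5), 3)*1 = (1 + (-1 - 1*(-5)))*1 = (1 + (-1 + 5))*1 = (1 + 4)*1 = 5*1 = 5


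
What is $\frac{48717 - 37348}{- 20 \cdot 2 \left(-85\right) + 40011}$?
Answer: $\frac{11369}{43411} \approx 0.26189$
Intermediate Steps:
$\frac{48717 - 37348}{- 20 \cdot 2 \left(-85\right) + 40011} = \frac{11369}{\left(-20\right) \left(-170\right) + 40011} = \frac{11369}{3400 + 40011} = \frac{11369}{43411}$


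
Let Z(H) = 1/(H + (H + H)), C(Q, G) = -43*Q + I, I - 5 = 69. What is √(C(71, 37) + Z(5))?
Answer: 2*I*√167565/15 ≈ 54.58*I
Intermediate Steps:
I = 74 (I = 5 + 69 = 74)
C(Q, G) = 74 - 43*Q (C(Q, G) = -43*Q + 74 = 74 - 43*Q)
Z(H) = 1/(3*H) (Z(H) = 1/(H + 2*H) = 1/(3*H))
√(C(71, 37) + Z(5)) = √((74 - 43*71) + (⅓)/5) = √((74 - 3053) + (⅓)*(⅕)) = √(-2979 + 1/15) = √(-44684/15) = 2*I*√167565/15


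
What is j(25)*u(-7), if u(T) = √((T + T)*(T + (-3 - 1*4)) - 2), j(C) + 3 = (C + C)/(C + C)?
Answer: -2*√194 ≈ -27.857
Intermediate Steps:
j(C) = -2 (j(C) = -3 + (C + C)/(C + C) = -3 + (2*C)/((2*C)) = -3 + (2*C)*(1/(2*C)) = -3 + 1 = -2)
u(T) = √(-2 + 2*T*(-7 + T)) (u(T) = √((2*T)*(T + (-3 - 4)) - 2) = √((2*T)*(T - 7) - 2) = √((2*T)*(-7 + T) - 2) = √(2*T*(-7 + T) - 2) = √(-2 + 2*T*(-7 + T)))
j(25)*u(-7) = -2*√(-2 - 14*(-7) + 2*(-7)²) = -2*√(-2 + 98 + 2*49) = -2*√(-2 + 98 + 98) = -2*√194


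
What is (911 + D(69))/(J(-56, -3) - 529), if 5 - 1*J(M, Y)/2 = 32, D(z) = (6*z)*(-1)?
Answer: -497/583 ≈ -0.85249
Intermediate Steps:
D(z) = -6*z
J(M, Y) = -54 (J(M, Y) = 10 - 2*32 = 10 - 64 = -54)
(911 + D(69))/(J(-56, -3) - 529) = (911 - 6*69)/(-54 - 529) = (911 - 414)/(-583) = 497*(-1/583) = -497/583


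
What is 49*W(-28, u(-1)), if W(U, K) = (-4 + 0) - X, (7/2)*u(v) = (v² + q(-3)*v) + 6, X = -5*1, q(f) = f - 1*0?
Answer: 49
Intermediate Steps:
q(f) = f (q(f) = f + 0 = f)
X = -5
u(v) = 12/7 - 6*v/7 + 2*v²/7 (u(v) = 2*((v² - 3*v) + 6)/7 = 2*(6 + v² - 3*v)/7 = 12/7 - 6*v/7 + 2*v²/7)
W(U, K) = 1 (W(U, K) = (-4 + 0) - 1*(-5) = -4 + 5 = 1)
49*W(-28, u(-1)) = 49*1 = 49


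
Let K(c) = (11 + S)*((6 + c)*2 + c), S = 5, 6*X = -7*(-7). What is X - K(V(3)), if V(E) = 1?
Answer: -1391/6 ≈ -231.83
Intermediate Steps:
X = 49/6 (X = (-7*(-7))/6 = (⅙)*49 = 49/6 ≈ 8.1667)
K(c) = 192 + 48*c (K(c) = (11 + 5)*((6 + c)*2 + c) = 16*((12 + 2*c) + c) = 16*(12 + 3*c) = 192 + 48*c)
X - K(V(3)) = 49/6 - (192 + 48*1) = 49/6 - (192 + 48) = 49/6 - 1*240 = 49/6 - 240 = -1391/6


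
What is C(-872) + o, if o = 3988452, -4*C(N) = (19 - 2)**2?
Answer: 15953519/4 ≈ 3.9884e+6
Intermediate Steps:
C(N) = -289/4 (C(N) = -(19 - 2)**2/4 = -1/4*17**2 = -1/4*289 = -289/4)
C(-872) + o = -289/4 + 3988452 = 15953519/4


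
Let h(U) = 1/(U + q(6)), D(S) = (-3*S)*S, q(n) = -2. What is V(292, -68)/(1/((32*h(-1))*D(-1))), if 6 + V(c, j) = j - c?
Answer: -11712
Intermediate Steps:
V(c, j) = -6 + j - c (V(c, j) = -6 + (j - c) = -6 + j - c)
D(S) = -3*S²
h(U) = 1/(-2 + U) (h(U) = 1/(U - 2) = 1/(-2 + U))
V(292, -68)/(1/((32*h(-1))*D(-1))) = (-6 - 68 - 1*292)/(1/((32/(-2 - 1))*(-3*(-1)²))) = (-6 - 68 - 292)/(1/((32/(-3))*(-3*1))) = -366*(32*(-⅓))*(-3) = -366*(-32/3*(-3)) = -366/(1/32) = -366/1/32 = -366*32 = -11712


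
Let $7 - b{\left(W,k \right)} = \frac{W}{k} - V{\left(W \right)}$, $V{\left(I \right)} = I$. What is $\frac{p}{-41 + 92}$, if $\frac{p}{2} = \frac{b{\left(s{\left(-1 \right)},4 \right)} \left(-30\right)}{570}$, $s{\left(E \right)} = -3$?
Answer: $- \frac{1}{102} \approx -0.0098039$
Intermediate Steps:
$b{\left(W,k \right)} = 7 + W - \frac{W}{k}$ ($b{\left(W,k \right)} = 7 - \left(\frac{W}{k} - W\right) = 7 - \left(- W + \frac{W}{k}\right) = 7 + \left(W - \frac{W}{k}\right) = 7 + W - \frac{W}{k}$)
$p = - \frac{1}{2}$ ($p = 2 \frac{\left(7 - 3 - - \frac{3}{4}\right) \left(-30\right)}{570} = 2 \left(7 - 3 - \left(-3\right) \frac{1}{4}\right) \left(-30\right) \frac{1}{570} = 2 \left(7 - 3 + \frac{3}{4}\right) \left(-30\right) \frac{1}{570} = 2 \cdot \frac{19}{4} \left(-30\right) \frac{1}{570} = 2 \left(\left(- \frac{285}{2}\right) \frac{1}{570}\right) = 2 \left(- \frac{1}{4}\right) = - \frac{1}{2} \approx -0.5$)
$\frac{p}{-41 + 92} = \frac{1}{-41 + 92} \left(- \frac{1}{2}\right) = \frac{1}{51} \left(- \frac{1}{2}\right) = - \frac{1}{102}$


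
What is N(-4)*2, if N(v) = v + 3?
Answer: -2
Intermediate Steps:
N(v) = 3 + v
N(-4)*2 = (3 - 4)*2 = -1*2 = -2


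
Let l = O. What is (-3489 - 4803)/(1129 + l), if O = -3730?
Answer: 2764/867 ≈ 3.1880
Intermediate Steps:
l = -3730
(-3489 - 4803)/(1129 + l) = (-3489 - 4803)/(1129 - 3730) = -8292/(-2601) = -8292*(-1/2601) = 2764/867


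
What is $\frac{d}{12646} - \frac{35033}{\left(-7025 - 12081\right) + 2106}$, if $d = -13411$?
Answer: $\frac{107520159}{107491000} \approx 1.0003$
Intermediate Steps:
$\frac{d}{12646} - \frac{35033}{\left(-7025 - 12081\right) + 2106} = - \frac{13411}{12646} - \frac{35033}{\left(-7025 - 12081\right) + 2106} = \left(-13411\right) \frac{1}{12646} - \frac{35033}{-19106 + 2106} = - \frac{13411}{12646} - \frac{35033}{-17000} = - \frac{13411}{12646} - - \frac{35033}{17000} = - \frac{13411}{12646} + \frac{35033}{17000} = \frac{107520159}{107491000}$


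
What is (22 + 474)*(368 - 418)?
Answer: -24800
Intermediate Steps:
(22 + 474)*(368 - 418) = 496*(-50) = -24800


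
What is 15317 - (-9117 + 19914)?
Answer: 4520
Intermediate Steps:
15317 - (-9117 + 19914) = 15317 - 1*10797 = 15317 - 10797 = 4520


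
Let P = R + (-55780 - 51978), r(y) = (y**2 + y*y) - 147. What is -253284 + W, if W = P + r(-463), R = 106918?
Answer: 174467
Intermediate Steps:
r(y) = -147 + 2*y**2 (r(y) = (y**2 + y**2) - 147 = 2*y**2 - 147 = -147 + 2*y**2)
P = -840 (P = 106918 + (-55780 - 51978) = 106918 - 107758 = -840)
W = 427751 (W = -840 + (-147 + 2*(-463)**2) = -840 + (-147 + 2*214369) = -840 + (-147 + 428738) = -840 + 428591 = 427751)
-253284 + W = -253284 + 427751 = 174467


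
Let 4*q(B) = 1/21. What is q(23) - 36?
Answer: -3023/84 ≈ -35.988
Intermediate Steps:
q(B) = 1/84 (q(B) = (¼)/21 = (¼)*(1/21) = 1/84)
q(23) - 36 = 1/84 - 36 = -3023/84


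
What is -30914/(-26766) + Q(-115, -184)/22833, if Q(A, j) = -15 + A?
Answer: 13007033/11317557 ≈ 1.1493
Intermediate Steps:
-30914/(-26766) + Q(-115, -184)/22833 = -30914/(-26766) + (-15 - 115)/22833 = -30914*(-1/26766) - 130*1/22833 = 15457/13383 - 130/22833 = 13007033/11317557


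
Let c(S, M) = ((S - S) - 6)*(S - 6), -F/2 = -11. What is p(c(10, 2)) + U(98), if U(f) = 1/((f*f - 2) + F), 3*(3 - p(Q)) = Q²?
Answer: -1818935/9624 ≈ -189.00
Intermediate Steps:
F = 22 (F = -2*(-11) = 22)
c(S, M) = 36 - 6*S (c(S, M) = (0 - 6)*(-6 + S) = -6*(-6 + S) = 36 - 6*S)
p(Q) = 3 - Q²/3
U(f) = 1/(20 + f²) (U(f) = 1/((f*f - 2) + 22) = 1/((f² - 2) + 22) = 1/((-2 + f²) + 22) = 1/(20 + f²))
p(c(10, 2)) + U(98) = (3 - (36 - 6*10)²/3) + 1/(20 + 98²) = (3 - (36 - 60)²/3) + 1/(20 + 9604) = (3 - ⅓*(-24)²) + 1/9624 = (3 - ⅓*576) + 1/9624 = (3 - 192) + 1/9624 = -189 + 1/9624 = -1818935/9624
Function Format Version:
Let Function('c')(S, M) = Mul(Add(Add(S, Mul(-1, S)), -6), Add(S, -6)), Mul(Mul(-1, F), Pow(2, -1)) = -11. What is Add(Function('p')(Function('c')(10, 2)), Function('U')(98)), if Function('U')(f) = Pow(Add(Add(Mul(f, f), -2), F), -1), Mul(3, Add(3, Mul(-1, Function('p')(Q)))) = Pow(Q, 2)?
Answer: Rational(-1818935, 9624) ≈ -189.00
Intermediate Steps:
F = 22 (F = Mul(-2, -11) = 22)
Function('c')(S, M) = Add(36, Mul(-6, S)) (Function('c')(S, M) = Mul(Add(0, -6), Add(-6, S)) = Mul(-6, Add(-6, S)) = Add(36, Mul(-6, S)))
Function('p')(Q) = Add(3, Mul(Rational(-1, 3), Pow(Q, 2)))
Function('U')(f) = Pow(Add(20, Pow(f, 2)), -1) (Function('U')(f) = Pow(Add(Add(Mul(f, f), -2), 22), -1) = Pow(Add(Add(Pow(f, 2), -2), 22), -1) = Pow(Add(Add(-2, Pow(f, 2)), 22), -1) = Pow(Add(20, Pow(f, 2)), -1))
Add(Function('p')(Function('c')(10, 2)), Function('U')(98)) = Add(Add(3, Mul(Rational(-1, 3), Pow(Add(36, Mul(-6, 10)), 2))), Pow(Add(20, Pow(98, 2)), -1)) = Add(Add(3, Mul(Rational(-1, 3), Pow(Add(36, -60), 2))), Pow(Add(20, 9604), -1)) = Add(Add(3, Mul(Rational(-1, 3), Pow(-24, 2))), Pow(9624, -1)) = Add(Add(3, Mul(Rational(-1, 3), 576)), Rational(1, 9624)) = Add(Add(3, -192), Rational(1, 9624)) = Add(-189, Rational(1, 9624)) = Rational(-1818935, 9624)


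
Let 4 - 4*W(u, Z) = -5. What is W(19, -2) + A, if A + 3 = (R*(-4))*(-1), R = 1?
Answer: 13/4 ≈ 3.2500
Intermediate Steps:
W(u, Z) = 9/4 (W(u, Z) = 1 - ¼*(-5) = 1 + 5/4 = 9/4)
A = 1 (A = -3 + (1*(-4))*(-1) = -3 - 4*(-1) = -3 + 4 = 1)
W(19, -2) + A = 9/4 + 1 = 13/4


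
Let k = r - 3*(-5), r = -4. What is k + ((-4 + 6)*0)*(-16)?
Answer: 11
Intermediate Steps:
k = 11 (k = -4 - 3*(-5) = -4 + 15 = 11)
k + ((-4 + 6)*0)*(-16) = 11 + ((-4 + 6)*0)*(-16) = 11 + (2*0)*(-16) = 11 + 0*(-16) = 11 + 0 = 11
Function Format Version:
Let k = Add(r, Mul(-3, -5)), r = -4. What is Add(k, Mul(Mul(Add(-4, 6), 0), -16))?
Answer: 11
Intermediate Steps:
k = 11 (k = Add(-4, Mul(-3, -5)) = Add(-4, 15) = 11)
Add(k, Mul(Mul(Add(-4, 6), 0), -16)) = Add(11, Mul(Mul(Add(-4, 6), 0), -16)) = Add(11, Mul(Mul(2, 0), -16)) = Add(11, Mul(0, -16)) = Add(11, 0) = 11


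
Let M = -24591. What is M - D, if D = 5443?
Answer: -30034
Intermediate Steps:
M - D = -24591 - 1*5443 = -24591 - 5443 = -30034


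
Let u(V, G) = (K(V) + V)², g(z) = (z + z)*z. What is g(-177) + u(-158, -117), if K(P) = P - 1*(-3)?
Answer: 160627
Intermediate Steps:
K(P) = 3 + P (K(P) = P + 3 = 3 + P)
g(z) = 2*z² (g(z) = (2*z)*z = 2*z²)
u(V, G) = (3 + 2*V)² (u(V, G) = ((3 + V) + V)² = (3 + 2*V)²)
g(-177) + u(-158, -117) = 2*(-177)² + (3 + 2*(-158))² = 2*31329 + (3 - 316)² = 62658 + (-313)² = 62658 + 97969 = 160627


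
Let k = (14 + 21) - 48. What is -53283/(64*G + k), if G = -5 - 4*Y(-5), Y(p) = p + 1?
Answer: -53283/691 ≈ -77.110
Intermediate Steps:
Y(p) = 1 + p
k = -13 (k = 35 - 48 = -13)
G = 11 (G = -5 - 4*(1 - 5) = -5 - 4*(-4) = -5 + 16 = 11)
-53283/(64*G + k) = -53283/(64*11 - 13) = -53283/(704 - 13) = -53283/691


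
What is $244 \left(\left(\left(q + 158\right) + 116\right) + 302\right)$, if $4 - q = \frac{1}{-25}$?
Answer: $\frac{3538244}{25} \approx 1.4153 \cdot 10^{5}$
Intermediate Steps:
$q = \frac{101}{25}$ ($q = 4 - \frac{1}{-25} = 4 - - \frac{1}{25} = 4 + \frac{1}{25} = \frac{101}{25} \approx 4.04$)
$244 \left(\left(\left(q + 158\right) + 116\right) + 302\right) = 244 \left(\left(\left(\frac{101}{25} + 158\right) + 116\right) + 302\right) = 244 \left(\left(\frac{4051}{25} + 116\right) + 302\right) = 244 \left(\frac{6951}{25} + 302\right) = 244 \cdot \frac{14501}{25} = \frac{3538244}{25}$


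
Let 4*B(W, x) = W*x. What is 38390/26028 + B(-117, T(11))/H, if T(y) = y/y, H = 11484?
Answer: 48901049/33211728 ≈ 1.4724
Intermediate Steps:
T(y) = 1
B(W, x) = W*x/4 (B(W, x) = (W*x)/4 = W*x/4)
38390/26028 + B(-117, T(11))/H = 38390/26028 + ((1/4)*(-117)*1)/11484 = 38390*(1/26028) - 117/4*1/11484 = 19195/13014 - 13/5104 = 48901049/33211728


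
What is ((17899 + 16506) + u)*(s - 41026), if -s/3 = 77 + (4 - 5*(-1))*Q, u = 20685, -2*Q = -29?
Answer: -2294415865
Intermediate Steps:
Q = 29/2 (Q = -1/2*(-29) = 29/2 ≈ 14.500)
s = -1245/2 (s = -3*(77 + (4 - 5*(-1))*(29/2)) = -3*(77 + (4 + 5)*(29/2)) = -3*(77 + 9*(29/2)) = -3*(77 + 261/2) = -3*415/2 = -1245/2 ≈ -622.50)
((17899 + 16506) + u)*(s - 41026) = ((17899 + 16506) + 20685)*(-1245/2 - 41026) = (34405 + 20685)*(-83297/2) = 55090*(-83297/2) = -2294415865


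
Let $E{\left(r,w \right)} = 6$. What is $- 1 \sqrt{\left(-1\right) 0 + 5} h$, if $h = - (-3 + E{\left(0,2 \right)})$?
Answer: $3 \sqrt{5} \approx 6.7082$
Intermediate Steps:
$h = -3$ ($h = - (-3 + 6) = \left(-1\right) 3 = -3$)
$- 1 \sqrt{\left(-1\right) 0 + 5} h = - 1 \sqrt{\left(-1\right) 0 + 5} \left(-3\right) = - 1 \sqrt{0 + 5} \left(-3\right) = - 1 \sqrt{5} \left(-3\right) = - \sqrt{5} \left(-3\right) = - \left(-3\right) \sqrt{5} = 3 \sqrt{5}$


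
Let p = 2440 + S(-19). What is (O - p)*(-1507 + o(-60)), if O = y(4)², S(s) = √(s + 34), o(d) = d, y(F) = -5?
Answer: 3784305 + 1567*√15 ≈ 3.7904e+6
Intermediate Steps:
S(s) = √(34 + s)
p = 2440 + √15 (p = 2440 + √(34 - 19) = 2440 + √15 ≈ 2443.9)
O = 25 (O = (-5)² = 25)
(O - p)*(-1507 + o(-60)) = (25 - (2440 + √15))*(-1507 - 60) = (25 + (-2440 - √15))*(-1567) = (-2415 - √15)*(-1567) = 3784305 + 1567*√15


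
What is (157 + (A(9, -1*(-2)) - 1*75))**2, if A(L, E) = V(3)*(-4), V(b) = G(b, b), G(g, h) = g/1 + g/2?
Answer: 4096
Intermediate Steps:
G(g, h) = 3*g/2 (G(g, h) = g*1 + g*(1/2) = g + g/2 = 3*g/2)
V(b) = 3*b/2
A(L, E) = -18 (A(L, E) = ((3/2)*3)*(-4) = (9/2)*(-4) = -18)
(157 + (A(9, -1*(-2)) - 1*75))**2 = (157 + (-18 - 1*75))**2 = (157 + (-18 - 75))**2 = (157 - 93)**2 = 64**2 = 4096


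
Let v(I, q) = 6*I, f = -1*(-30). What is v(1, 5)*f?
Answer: 180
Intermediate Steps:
f = 30
v(1, 5)*f = (6*1)*30 = 6*30 = 180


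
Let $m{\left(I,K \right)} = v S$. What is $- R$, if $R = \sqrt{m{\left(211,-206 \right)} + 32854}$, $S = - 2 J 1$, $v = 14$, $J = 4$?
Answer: $- 3 \sqrt{3638} \approx -180.95$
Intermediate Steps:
$S = -8$ ($S = \left(-2\right) 4 \cdot 1 = \left(-8\right) 1 = -8$)
$m{\left(I,K \right)} = -112$ ($m{\left(I,K \right)} = 14 \left(-8\right) = -112$)
$R = 3 \sqrt{3638}$ ($R = \sqrt{-112 + 32854} = \sqrt{32742} = 3 \sqrt{3638} \approx 180.95$)
$- R = - 3 \sqrt{3638}$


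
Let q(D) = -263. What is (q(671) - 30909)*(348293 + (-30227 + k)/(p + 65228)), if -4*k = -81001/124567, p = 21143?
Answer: -116809974848877658217/10758976357 ≈ -1.0857e+10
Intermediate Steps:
k = 81001/498268 (k = -(-81001)/(4*124567) = -¼*(-81001/124567) = 81001/498268 ≈ 0.16257)
(q(671) - 30909)*(348293 + (-30227 + k)/(p + 65228)) = (-263 - 30909)*(348293 + (-30227 + 81001/498268)/(21143 + 65228)) = -31172*(348293 - 15061065835/498268/86371) = -31172*(348293 - 15061065835/498268*1/86371) = -31172*(348293 - 15061065835/43035905428) = -31172*14989089548168569/43035905428 = -116809974848877658217/10758976357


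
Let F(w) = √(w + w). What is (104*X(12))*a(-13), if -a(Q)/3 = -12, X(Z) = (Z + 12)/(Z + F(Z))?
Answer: 44928/5 - 7488*√6/5 ≈ 5317.2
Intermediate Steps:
F(w) = √2*√w (F(w) = √(2*w) = √2*√w)
X(Z) = (12 + Z)/(Z + √2*√Z) (X(Z) = (Z + 12)/(Z + √2*√Z) = (12 + Z)/(Z + √2*√Z))
a(Q) = 36 (a(Q) = -3*(-12) = 36)
(104*X(12))*a(-13) = (104*((12 + 12)/(12 + √2*√12)))*36 = (104*(24/(12 + √2*(2*√3))))*36 = (104*(24/(12 + 2*√6)))*36 = (2496/(12 + 2*√6))*36 = 89856/(12 + 2*√6)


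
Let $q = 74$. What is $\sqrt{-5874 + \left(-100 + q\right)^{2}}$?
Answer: $i \sqrt{5198} \approx 72.097 i$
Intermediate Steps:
$\sqrt{-5874 + \left(-100 + q\right)^{2}} = \sqrt{-5874 + \left(-100 + 74\right)^{2}} = \sqrt{-5874 + \left(-26\right)^{2}} = \sqrt{-5874 + 676} = \sqrt{-5198} = i \sqrt{5198}$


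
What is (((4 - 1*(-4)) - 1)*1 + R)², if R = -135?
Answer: 16384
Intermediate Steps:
(((4 - 1*(-4)) - 1)*1 + R)² = (((4 - 1*(-4)) - 1)*1 - 135)² = (((4 + 4) - 1)*1 - 135)² = ((8 - 1)*1 - 135)² = (7*1 - 135)² = (7 - 135)² = (-128)² = 16384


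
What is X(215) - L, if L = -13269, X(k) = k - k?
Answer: 13269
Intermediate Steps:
X(k) = 0
X(215) - L = 0 - 1*(-13269) = 0 + 13269 = 13269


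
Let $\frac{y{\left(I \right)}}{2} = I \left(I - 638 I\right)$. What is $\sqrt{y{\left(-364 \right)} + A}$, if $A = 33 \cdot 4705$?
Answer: $i \sqrt{168644639} \approx 12986.0 i$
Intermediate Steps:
$A = 155265$
$y{\left(I \right)} = - 1274 I^{2}$ ($y{\left(I \right)} = 2 I \left(I - 638 I\right) = 2 I \left(- 637 I\right) = 2 \left(- 637 I^{2}\right) = - 1274 I^{2}$)
$\sqrt{y{\left(-364 \right)} + A} = \sqrt{- 1274 \left(-364\right)^{2} + 155265} = \sqrt{\left(-1274\right) 132496 + 155265} = \sqrt{-168799904 + 155265} = \sqrt{-168644639} = i \sqrt{168644639}$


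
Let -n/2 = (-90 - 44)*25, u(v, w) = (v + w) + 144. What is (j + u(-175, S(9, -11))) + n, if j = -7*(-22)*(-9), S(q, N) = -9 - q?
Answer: 5265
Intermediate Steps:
u(v, w) = 144 + v + w
n = 6700 (n = -2*(-90 - 44)*25 = -(-268)*25 = -2*(-3350) = 6700)
j = -1386 (j = -(-154)*(-9) = -1*1386 = -1386)
(j + u(-175, S(9, -11))) + n = (-1386 + (144 - 175 + (-9 - 1*9))) + 6700 = (-1386 + (144 - 175 + (-9 - 9))) + 6700 = (-1386 + (144 - 175 - 18)) + 6700 = (-1386 - 49) + 6700 = -1435 + 6700 = 5265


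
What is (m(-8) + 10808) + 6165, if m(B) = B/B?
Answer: 16974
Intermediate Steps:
m(B) = 1
(m(-8) + 10808) + 6165 = (1 + 10808) + 6165 = 10809 + 6165 = 16974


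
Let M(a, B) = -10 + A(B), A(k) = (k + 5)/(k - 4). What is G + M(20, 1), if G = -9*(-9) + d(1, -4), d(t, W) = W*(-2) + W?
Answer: 73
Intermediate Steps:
A(k) = (5 + k)/(-4 + k)
d(t, W) = -W (d(t, W) = -2*W + W = -W)
M(a, B) = -10 + (5 + B)/(-4 + B)
G = 85 (G = -9*(-9) - 1*(-4) = 81 + 4 = 85)
G + M(20, 1) = 85 + 9*(5 - 1*1)/(-4 + 1) = 85 + 9*(5 - 1)/(-3) = 85 + 9*(-⅓)*4 = 85 - 12 = 73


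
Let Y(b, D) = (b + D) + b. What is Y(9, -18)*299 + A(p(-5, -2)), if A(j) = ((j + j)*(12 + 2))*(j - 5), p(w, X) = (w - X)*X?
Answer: 168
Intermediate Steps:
Y(b, D) = D + 2*b (Y(b, D) = (D + b) + b = D + 2*b)
p(w, X) = X*(w - X)
A(j) = 28*j*(-5 + j) (A(j) = ((2*j)*14)*(-5 + j) = (28*j)*(-5 + j) = 28*j*(-5 + j))
Y(9, -18)*299 + A(p(-5, -2)) = (-18 + 2*9)*299 + 28*(-2*(-5 - 1*(-2)))*(-5 - 2*(-5 - 1*(-2))) = (-18 + 18)*299 + 28*(-2*(-5 + 2))*(-5 - 2*(-5 + 2)) = 0*299 + 28*(-2*(-3))*(-5 - 2*(-3)) = 0 + 28*6*(-5 + 6) = 0 + 28*6*1 = 0 + 168 = 168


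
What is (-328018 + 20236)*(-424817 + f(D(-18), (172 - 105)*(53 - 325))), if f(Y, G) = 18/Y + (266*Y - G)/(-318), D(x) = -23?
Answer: 159400077222900/1219 ≈ 1.3076e+11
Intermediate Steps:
f(Y, G) = 18/Y - 133*Y/159 + G/318 (f(Y, G) = 18/Y + (-G + 266*Y)*(-1/318) = 18/Y + (-133*Y/159 + G/318) = 18/Y - 133*Y/159 + G/318)
(-328018 + 20236)*(-424817 + f(D(-18), (172 - 105)*(53 - 325))) = (-328018 + 20236)*(-424817 + (1/318)*(5724 - 23*((172 - 105)*(53 - 325) - 266*(-23)))/(-23)) = -307782*(-424817 + (1/318)*(-1/23)*(5724 - 23*(67*(-272) + 6118))) = -307782*(-424817 + (1/318)*(-1/23)*(5724 - 23*(-18224 + 6118))) = -307782*(-424817 + (1/318)*(-1/23)*(5724 - 23*(-12106))) = -307782*(-424817 + (1/318)*(-1/23)*(5724 + 278438)) = -307782*(-424817 + (1/318)*(-1/23)*284162) = -307782*(-424817 - 142081/3657) = -307782*(-1553697850/3657) = 159400077222900/1219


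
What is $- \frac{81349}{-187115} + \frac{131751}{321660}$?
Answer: $\frac{1129317949}{1337498020} \approx 0.84435$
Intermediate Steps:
$- \frac{81349}{-187115} + \frac{131751}{321660} = \left(-81349\right) \left(- \frac{1}{187115}\right) + 131751 \cdot \frac{1}{321660} = \frac{81349}{187115} + \frac{14639}{35740} = \frac{1129317949}{1337498020}$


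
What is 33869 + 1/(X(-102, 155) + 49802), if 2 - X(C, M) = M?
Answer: 1681561982/49649 ≈ 33869.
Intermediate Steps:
X(C, M) = 2 - M
33869 + 1/(X(-102, 155) + 49802) = 33869 + 1/((2 - 1*155) + 49802) = 33869 + 1/((2 - 155) + 49802) = 33869 + 1/(-153 + 49802) = 33869 + 1/49649 = 1681561982/49649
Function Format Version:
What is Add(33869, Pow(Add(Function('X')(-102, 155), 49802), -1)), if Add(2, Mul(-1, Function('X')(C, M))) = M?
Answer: Rational(1681561982, 49649) ≈ 33869.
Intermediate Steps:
Function('X')(C, M) = Add(2, Mul(-1, M))
Add(33869, Pow(Add(Function('X')(-102, 155), 49802), -1)) = Add(33869, Pow(Add(Add(2, Mul(-1, 155)), 49802), -1)) = Add(33869, Pow(Add(Add(2, -155), 49802), -1)) = Add(33869, Pow(Add(-153, 49802), -1)) = Add(33869, Pow(49649, -1)) = Add(33869, Rational(1, 49649)) = Rational(1681561982, 49649)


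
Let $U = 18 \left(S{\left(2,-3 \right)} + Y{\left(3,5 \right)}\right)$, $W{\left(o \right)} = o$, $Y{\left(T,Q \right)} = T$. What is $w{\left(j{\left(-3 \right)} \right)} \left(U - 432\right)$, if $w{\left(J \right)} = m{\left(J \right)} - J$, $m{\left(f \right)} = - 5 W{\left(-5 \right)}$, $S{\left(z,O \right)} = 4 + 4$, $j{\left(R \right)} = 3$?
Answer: $-5148$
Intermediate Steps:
$S{\left(z,O \right)} = 8$
$m{\left(f \right)} = 25$ ($m{\left(f \right)} = \left(-5\right) \left(-5\right) = 25$)
$U = 198$ ($U = 18 \left(8 + 3\right) = 18 \cdot 11 = 198$)
$w{\left(J \right)} = 25 - J$
$w{\left(j{\left(-3 \right)} \right)} \left(U - 432\right) = \left(25 - 3\right) \left(198 - 432\right) = \left(25 - 3\right) \left(-234\right) = 22 \left(-234\right) = -5148$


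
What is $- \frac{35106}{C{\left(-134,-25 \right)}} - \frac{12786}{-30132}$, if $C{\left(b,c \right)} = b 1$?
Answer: $\frac{88293943}{336474} \approx 262.41$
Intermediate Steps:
$C{\left(b,c \right)} = b$
$- \frac{35106}{C{\left(-134,-25 \right)}} - \frac{12786}{-30132} = - \frac{35106}{-134} - \frac{12786}{-30132} = \left(-35106\right) \left(- \frac{1}{134}\right) - - \frac{2131}{5022} = \frac{17553}{67} + \frac{2131}{5022} = \frac{88293943}{336474}$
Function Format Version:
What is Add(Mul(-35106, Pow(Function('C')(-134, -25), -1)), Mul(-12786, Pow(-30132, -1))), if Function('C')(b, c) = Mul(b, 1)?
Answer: Rational(88293943, 336474) ≈ 262.41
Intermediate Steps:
Function('C')(b, c) = b
Add(Mul(-35106, Pow(Function('C')(-134, -25), -1)), Mul(-12786, Pow(-30132, -1))) = Add(Mul(-35106, Pow(-134, -1)), Mul(-12786, Pow(-30132, -1))) = Add(Mul(-35106, Rational(-1, 134)), Mul(-12786, Rational(-1, 30132))) = Add(Rational(17553, 67), Rational(2131, 5022)) = Rational(88293943, 336474)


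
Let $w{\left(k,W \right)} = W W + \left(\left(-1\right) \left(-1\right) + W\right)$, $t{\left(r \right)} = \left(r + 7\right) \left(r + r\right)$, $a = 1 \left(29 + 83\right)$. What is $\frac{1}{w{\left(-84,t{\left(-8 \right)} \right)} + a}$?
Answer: $\frac{1}{385} \approx 0.0025974$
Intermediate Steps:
$a = 112$ ($a = 1 \cdot 112 = 112$)
$t{\left(r \right)} = 2 r \left(7 + r\right)$ ($t{\left(r \right)} = \left(7 + r\right) 2 r = 2 r \left(7 + r\right)$)
$w{\left(k,W \right)} = 1 + W + W^{2}$ ($w{\left(k,W \right)} = W^{2} + \left(1 + W\right) = 1 + W + W^{2}$)
$\frac{1}{w{\left(-84,t{\left(-8 \right)} \right)} + a} = \frac{1}{\left(1 + 2 \left(-8\right) \left(7 - 8\right) + \left(2 \left(-8\right) \left(7 - 8\right)\right)^{2}\right) + 112} = \frac{1}{\left(1 + 2 \left(-8\right) \left(-1\right) + \left(2 \left(-8\right) \left(-1\right)\right)^{2}\right) + 112} = \frac{1}{\left(1 + 16 + 16^{2}\right) + 112} = \frac{1}{\left(1 + 16 + 256\right) + 112} = \frac{1}{273 + 112} = \frac{1}{385}$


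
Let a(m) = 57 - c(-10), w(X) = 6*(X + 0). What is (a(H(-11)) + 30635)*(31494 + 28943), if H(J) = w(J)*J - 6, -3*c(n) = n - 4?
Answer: 5563951094/3 ≈ 1.8547e+9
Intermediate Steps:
w(X) = 6*X
c(n) = 4/3 - n/3 (c(n) = -(n - 4)/3 = -(-4 + n)/3 = 4/3 - n/3)
H(J) = -6 + 6*J² (H(J) = (6*J)*J - 6 = 6*J² - 6 = -6 + 6*J²)
a(m) = 157/3 (a(m) = 57 - (4/3 - ⅓*(-10)) = 57 - (4/3 + 10/3) = 57 - 1*14/3 = 57 - 14/3 = 157/3)
(a(H(-11)) + 30635)*(31494 + 28943) = (157/3 + 30635)*(31494 + 28943) = (92062/3)*60437 = 5563951094/3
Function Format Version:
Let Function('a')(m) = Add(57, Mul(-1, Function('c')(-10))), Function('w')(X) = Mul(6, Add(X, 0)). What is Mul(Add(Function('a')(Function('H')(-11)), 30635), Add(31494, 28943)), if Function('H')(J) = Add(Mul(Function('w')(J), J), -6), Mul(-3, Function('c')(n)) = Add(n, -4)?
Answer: Rational(5563951094, 3) ≈ 1.8547e+9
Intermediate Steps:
Function('w')(X) = Mul(6, X)
Function('c')(n) = Add(Rational(4, 3), Mul(Rational(-1, 3), n)) (Function('c')(n) = Mul(Rational(-1, 3), Add(n, -4)) = Mul(Rational(-1, 3), Add(-4, n)) = Add(Rational(4, 3), Mul(Rational(-1, 3), n)))
Function('H')(J) = Add(-6, Mul(6, Pow(J, 2))) (Function('H')(J) = Add(Mul(Mul(6, J), J), -6) = Add(Mul(6, Pow(J, 2)), -6) = Add(-6, Mul(6, Pow(J, 2))))
Function('a')(m) = Rational(157, 3) (Function('a')(m) = Add(57, Mul(-1, Add(Rational(4, 3), Mul(Rational(-1, 3), -10)))) = Add(57, Mul(-1, Add(Rational(4, 3), Rational(10, 3)))) = Add(57, Mul(-1, Rational(14, 3))) = Add(57, Rational(-14, 3)) = Rational(157, 3))
Mul(Add(Function('a')(Function('H')(-11)), 30635), Add(31494, 28943)) = Mul(Add(Rational(157, 3), 30635), Add(31494, 28943)) = Mul(Rational(92062, 3), 60437) = Rational(5563951094, 3)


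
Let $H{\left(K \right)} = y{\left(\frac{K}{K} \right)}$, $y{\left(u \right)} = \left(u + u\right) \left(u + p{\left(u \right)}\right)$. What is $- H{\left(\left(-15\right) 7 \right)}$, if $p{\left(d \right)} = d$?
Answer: $-4$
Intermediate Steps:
$y{\left(u \right)} = 4 u^{2}$ ($y{\left(u \right)} = \left(u + u\right) \left(u + u\right) = 2 u 2 u = 4 u^{2}$)
$H{\left(K \right)} = 4$ ($H{\left(K \right)} = 4 \left(\frac{K}{K}\right)^{2} = 4 \cdot 1^{2} = 4 \cdot 1 = 4$)
$- H{\left(\left(-15\right) 7 \right)} = \left(-1\right) 4 = -4$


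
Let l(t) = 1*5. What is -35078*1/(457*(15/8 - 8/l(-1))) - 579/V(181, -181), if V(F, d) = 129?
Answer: -61304371/216161 ≈ -283.60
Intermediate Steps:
l(t) = 5
-35078*1/(457*(15/8 - 8/l(-1))) - 579/V(181, -181) = -35078*1/(457*(15/8 - 8/5)) - 579/129 = -35078*1/(457*(15*(⅛) - 8*⅕)) - 579*1/129 = -35078*1/(457*(15/8 - 8/5)) - 193/43 = -35078/(457*(11/40)) - 193/43 = -35078/5027/40 - 193/43 = -35078*40/5027 - 193/43 = -1403120/5027 - 193/43 = -61304371/216161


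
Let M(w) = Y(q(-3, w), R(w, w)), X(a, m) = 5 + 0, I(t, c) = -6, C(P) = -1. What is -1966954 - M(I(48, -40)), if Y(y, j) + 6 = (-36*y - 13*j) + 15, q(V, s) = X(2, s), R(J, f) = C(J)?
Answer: -1966796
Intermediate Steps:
R(J, f) = -1
X(a, m) = 5
q(V, s) = 5
Y(y, j) = 9 - 36*y - 13*j (Y(y, j) = -6 + ((-36*y - 13*j) + 15) = -6 + (15 - 36*y - 13*j) = 9 - 36*y - 13*j)
M(w) = -158 (M(w) = 9 - 36*5 - 13*(-1) = 9 - 180 + 13 = -158)
-1966954 - M(I(48, -40)) = -1966954 - 1*(-158) = -1966954 + 158 = -1966796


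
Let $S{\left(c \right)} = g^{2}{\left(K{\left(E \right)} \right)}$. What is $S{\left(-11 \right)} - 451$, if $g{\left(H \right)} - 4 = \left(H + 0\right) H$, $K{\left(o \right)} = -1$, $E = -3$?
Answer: $-426$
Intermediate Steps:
$g{\left(H \right)} = 4 + H^{2}$ ($g{\left(H \right)} = 4 + \left(H + 0\right) H = 4 + H H = 4 + H^{2}$)
$S{\left(c \right)} = 25$ ($S{\left(c \right)} = \left(4 + \left(-1\right)^{2}\right)^{2} = \left(4 + 1\right)^{2} = 5^{2} = 25$)
$S{\left(-11 \right)} - 451 = 25 - 451 = -426$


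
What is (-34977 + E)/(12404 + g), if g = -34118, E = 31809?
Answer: 48/329 ≈ 0.14590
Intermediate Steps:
(-34977 + E)/(12404 + g) = (-34977 + 31809)/(12404 - 34118) = -3168/(-21714) = -3168*(-1/21714) = 48/329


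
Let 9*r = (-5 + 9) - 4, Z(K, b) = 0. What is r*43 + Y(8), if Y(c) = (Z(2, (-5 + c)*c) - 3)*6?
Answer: -18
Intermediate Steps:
Y(c) = -18 (Y(c) = (0 - 3)*6 = -3*6 = -18)
r = 0 (r = ((-5 + 9) - 4)/9 = (4 - 4)/9 = (1/9)*0 = 0)
r*43 + Y(8) = 0*43 - 18 = 0 - 18 = -18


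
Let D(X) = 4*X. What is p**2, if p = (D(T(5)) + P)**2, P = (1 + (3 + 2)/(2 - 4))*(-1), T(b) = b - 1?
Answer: 1500625/16 ≈ 93789.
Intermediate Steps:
T(b) = -1 + b
P = 3/2 (P = (1 + 5/(-2))*(-1) = (1 + 5*(-1/2))*(-1) = (1 - 5/2)*(-1) = -3/2*(-1) = 3/2 ≈ 1.5000)
p = 1225/4 (p = (4*(-1 + 5) + 3/2)**2 = (4*4 + 3/2)**2 = (16 + 3/2)**2 = (35/2)**2 = 1225/4 ≈ 306.25)
p**2 = (1225/4)**2 = 1500625/16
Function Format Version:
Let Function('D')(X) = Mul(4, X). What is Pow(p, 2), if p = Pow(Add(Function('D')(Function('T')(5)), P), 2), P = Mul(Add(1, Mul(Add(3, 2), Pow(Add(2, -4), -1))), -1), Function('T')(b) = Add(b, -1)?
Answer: Rational(1500625, 16) ≈ 93789.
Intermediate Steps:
Function('T')(b) = Add(-1, b)
P = Rational(3, 2) (P = Mul(Add(1, Mul(5, Pow(-2, -1))), -1) = Mul(Add(1, Mul(5, Rational(-1, 2))), -1) = Mul(Add(1, Rational(-5, 2)), -1) = Mul(Rational(-3, 2), -1) = Rational(3, 2) ≈ 1.5000)
p = Rational(1225, 4) (p = Pow(Add(Mul(4, Add(-1, 5)), Rational(3, 2)), 2) = Pow(Add(Mul(4, 4), Rational(3, 2)), 2) = Pow(Add(16, Rational(3, 2)), 2) = Pow(Rational(35, 2), 2) = Rational(1225, 4) ≈ 306.25)
Pow(p, 2) = Pow(Rational(1225, 4), 2) = Rational(1500625, 16)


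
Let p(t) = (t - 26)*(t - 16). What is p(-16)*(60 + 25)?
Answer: 114240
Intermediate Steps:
p(t) = (-26 + t)*(-16 + t)
p(-16)*(60 + 25) = (416 + (-16)**2 - 42*(-16))*(60 + 25) = (416 + 256 + 672)*85 = 1344*85 = 114240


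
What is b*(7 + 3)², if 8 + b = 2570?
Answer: 256200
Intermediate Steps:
b = 2562 (b = -8 + 2570 = 2562)
b*(7 + 3)² = 2562*(7 + 3)² = 2562*10² = 2562*100 = 256200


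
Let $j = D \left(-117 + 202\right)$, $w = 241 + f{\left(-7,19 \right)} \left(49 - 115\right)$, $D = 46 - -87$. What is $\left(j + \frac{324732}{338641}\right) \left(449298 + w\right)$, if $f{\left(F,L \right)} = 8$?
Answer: $\frac{1719111010686607}{338641} \approx 5.0765 \cdot 10^{9}$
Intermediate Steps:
$D = 133$ ($D = 46 + 87 = 133$)
$w = -287$ ($w = 241 + 8 \left(49 - 115\right) = 241 + 8 \left(-66\right) = 241 - 528 = -287$)
$j = 11305$ ($j = 133 \left(-117 + 202\right) = 133 \cdot 85 = 11305$)
$\left(j + \frac{324732}{338641}\right) \left(449298 + w\right) = \left(11305 + \frac{324732}{338641}\right) \left(449298 - 287\right) = \left(11305 + 324732 \cdot \frac{1}{338641}\right) 449011 = \left(11305 + \frac{324732}{338641}\right) 449011 = \frac{3828661237}{338641} \cdot 449011 = \frac{1719111010686607}{338641}$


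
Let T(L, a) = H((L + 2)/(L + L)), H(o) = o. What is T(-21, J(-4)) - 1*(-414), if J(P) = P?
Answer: 17407/42 ≈ 414.45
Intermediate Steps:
T(L, a) = (2 + L)/(2*L) (T(L, a) = (L + 2)/(L + L) = (2 + L)/((2*L)) = (2 + L)*(1/(2*L)) = (2 + L)/(2*L))
T(-21, J(-4)) - 1*(-414) = (½)*(2 - 21)/(-21) - 1*(-414) = (½)*(-1/21)*(-19) + 414 = 19/42 + 414 = 17407/42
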